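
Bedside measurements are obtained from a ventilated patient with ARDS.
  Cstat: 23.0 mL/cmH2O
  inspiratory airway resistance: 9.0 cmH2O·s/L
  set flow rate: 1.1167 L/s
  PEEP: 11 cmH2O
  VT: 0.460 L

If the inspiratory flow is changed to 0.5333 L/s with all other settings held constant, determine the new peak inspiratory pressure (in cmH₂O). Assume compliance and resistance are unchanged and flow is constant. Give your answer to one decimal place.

35.8

PIP = Vt/C + R·V̇ + PEEP (constant-flow equation of motion).
Only the resistive term changes: ΔPIP = R × ΔV̇ = 9.0 × (0.5333 − 1.1167) = 9.0 × -0.5834 = -5.251 cmH2O.
Original PIP = 460/23.0 + 9.0×1.1167 + 11 = 41.05 cmH2O; new PIP = 41.05 + (-5.251) = 35.799 cmH2O.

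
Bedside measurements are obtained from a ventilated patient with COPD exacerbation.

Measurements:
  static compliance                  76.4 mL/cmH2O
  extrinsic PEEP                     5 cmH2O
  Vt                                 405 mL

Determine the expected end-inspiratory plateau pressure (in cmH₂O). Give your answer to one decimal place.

Pplat = PEEP + Vt / Cstat = 5 + 405 / 76.4 = 5 + 5.301 = 10.301 cmH2O.

10.3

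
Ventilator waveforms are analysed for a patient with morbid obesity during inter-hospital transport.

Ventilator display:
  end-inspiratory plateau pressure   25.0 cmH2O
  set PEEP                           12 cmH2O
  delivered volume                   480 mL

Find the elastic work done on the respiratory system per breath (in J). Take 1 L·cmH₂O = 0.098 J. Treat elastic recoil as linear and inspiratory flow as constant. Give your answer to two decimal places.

Elastic work ≈ ½ × (Pplat − PEEP) × Vt = 0.5 × (25.0 − 12) × 0.480 L = 0.5 × 13.0 × 0.480 = 3.12 L·cmH2O.
× 0.098 J/(L·cmH2O) → 0.3058 J.

0.31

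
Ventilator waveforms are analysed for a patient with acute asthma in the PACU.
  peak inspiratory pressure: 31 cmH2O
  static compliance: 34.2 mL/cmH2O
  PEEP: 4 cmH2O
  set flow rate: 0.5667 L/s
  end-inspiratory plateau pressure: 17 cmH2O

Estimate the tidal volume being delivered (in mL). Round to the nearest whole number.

Vt = Cstat × (Pplat − PEEP) = 34.2 × (17 − 4) = 34.2 × 13.0 = 444.6 mL.

445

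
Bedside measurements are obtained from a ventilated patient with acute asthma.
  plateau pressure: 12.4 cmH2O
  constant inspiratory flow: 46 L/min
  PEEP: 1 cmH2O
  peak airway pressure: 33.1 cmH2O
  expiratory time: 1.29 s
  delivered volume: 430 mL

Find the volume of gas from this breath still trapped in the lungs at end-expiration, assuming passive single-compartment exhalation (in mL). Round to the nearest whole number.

121

Flow: 46 L/min ÷ 60 = 0.7667 L/s.
R = (PIP − Pplat)/V̇ = (33.1 − 12.4) / 0.7667 = 20.7/0.7667 = 26.999 cmH2O·s/L.
C = Vt/(Pplat − PEEP) = 430.0 / (12.4 − 1) = 430.0/11.4 = 37.719 mL/cmH2O.
τ = R × C = 26.999 × 0.03772 L/cmH2O = 1.018 s.
Fraction remaining = e^(−Te/τ) = e^(−1.29/1.018) = 0.2816.
Trapped volume = 430.0 × 0.2816 = 121.09 mL.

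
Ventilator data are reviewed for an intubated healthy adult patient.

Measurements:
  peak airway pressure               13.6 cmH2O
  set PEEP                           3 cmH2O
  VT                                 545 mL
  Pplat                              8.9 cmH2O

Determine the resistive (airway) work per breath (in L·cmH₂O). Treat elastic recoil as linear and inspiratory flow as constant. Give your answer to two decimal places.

With constant inspiratory flow the resistive pressure is constant at PIP − Pplat = 13.6 − 8.9 = 4.7 cmH2O, so resistive work = 4.7 × 0.545 = 2.562 L·cmH2O.

2.56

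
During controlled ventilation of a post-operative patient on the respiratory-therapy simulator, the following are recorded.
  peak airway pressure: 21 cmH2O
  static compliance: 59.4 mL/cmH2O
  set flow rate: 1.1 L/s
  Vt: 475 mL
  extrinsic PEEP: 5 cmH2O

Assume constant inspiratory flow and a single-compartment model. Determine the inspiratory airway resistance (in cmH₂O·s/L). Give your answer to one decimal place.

Equation of motion (constant flow): PIP = Vt/C + R·V̇ + PEEP.
R·V̇ = PIP − Vt/C − PEEP = 21 − 475/59.4 − 5 = 21 − 7.997 − 5 = 8.003 cmH2O.
R = 8.003 / 1.1 = 7.275 cmH2O·s/L.

7.3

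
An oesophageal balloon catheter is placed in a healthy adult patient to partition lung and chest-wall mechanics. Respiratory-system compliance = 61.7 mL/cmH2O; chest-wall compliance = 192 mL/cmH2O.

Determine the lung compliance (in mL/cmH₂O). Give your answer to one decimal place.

1/CL = 1/Crs − 1/Ccw.
1/CL = 1/61.7 − 1/192 = 0.011.
CL = 90.909 mL/cmH2O.

90.9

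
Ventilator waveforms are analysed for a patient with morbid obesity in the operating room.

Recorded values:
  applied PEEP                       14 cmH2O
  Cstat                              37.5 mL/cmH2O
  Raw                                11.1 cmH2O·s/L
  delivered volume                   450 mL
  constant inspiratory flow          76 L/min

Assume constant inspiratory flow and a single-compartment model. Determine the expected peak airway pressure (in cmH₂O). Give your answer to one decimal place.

40.1

Flow: 76 L/min ÷ 60 = 1.2667 L/s.
Equation of motion (constant flow): PIP = Vt/C + R·V̇ + PEEP.
PIP = 450/37.5 + 11.1×1.2667 + 14 = 12.0 + 14.06 + 14 = 40.06 cmH2O.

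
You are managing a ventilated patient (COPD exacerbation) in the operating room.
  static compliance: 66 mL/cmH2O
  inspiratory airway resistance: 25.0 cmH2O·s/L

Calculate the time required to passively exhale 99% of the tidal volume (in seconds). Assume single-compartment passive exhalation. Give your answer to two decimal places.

τ = R × C = 25.0 × 66 mL/cmH2O = 25.0 × 0.066 L/cmH2O = 1.65 s.
Exhaled fraction f = 1 − e^(−t/τ) → t = −τ·ln(1 − f) = −1.65·ln(0.01) = 7.599 s.

7.60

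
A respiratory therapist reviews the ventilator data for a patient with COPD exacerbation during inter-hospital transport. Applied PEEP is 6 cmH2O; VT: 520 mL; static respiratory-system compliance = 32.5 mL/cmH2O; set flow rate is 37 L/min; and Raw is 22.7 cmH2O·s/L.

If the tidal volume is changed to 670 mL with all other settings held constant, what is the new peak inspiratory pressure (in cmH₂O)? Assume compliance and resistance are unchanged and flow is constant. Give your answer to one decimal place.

Flow: 37 L/min ÷ 60 = 0.6167 L/s.
PIP = Vt/C + R·V̇ + PEEP (constant-flow equation of motion).
Only the elastic term changes: ΔPIP = ΔVt / C = (670 − 520) / 32.5 = 4.615 cmH2O.
Original PIP = 520/32.5 + 22.7×0.6167 + 6 = 35.999 cmH2O; new PIP = 35.999 + (4.615) = 40.614 cmH2O.

40.6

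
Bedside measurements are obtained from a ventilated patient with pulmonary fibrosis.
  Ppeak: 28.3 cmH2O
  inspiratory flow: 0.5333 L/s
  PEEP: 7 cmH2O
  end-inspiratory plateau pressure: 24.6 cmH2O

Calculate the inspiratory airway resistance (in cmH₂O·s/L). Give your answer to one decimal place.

Raw = (PIP − Pplat) / flow = (28.3 − 24.6) / 0.5333 = 3.7 / 0.5333 = 6.938 cmH2O·s/L.

6.9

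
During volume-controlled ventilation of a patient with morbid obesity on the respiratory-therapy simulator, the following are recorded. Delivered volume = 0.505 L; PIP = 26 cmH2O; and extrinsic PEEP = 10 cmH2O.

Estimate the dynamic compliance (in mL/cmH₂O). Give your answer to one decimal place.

Dynamic compliance = Vt / (PIP − PEEP) = 505 / (26 − 10) = 505 / 16.0 = 31.563 mL/cmH2O.

31.6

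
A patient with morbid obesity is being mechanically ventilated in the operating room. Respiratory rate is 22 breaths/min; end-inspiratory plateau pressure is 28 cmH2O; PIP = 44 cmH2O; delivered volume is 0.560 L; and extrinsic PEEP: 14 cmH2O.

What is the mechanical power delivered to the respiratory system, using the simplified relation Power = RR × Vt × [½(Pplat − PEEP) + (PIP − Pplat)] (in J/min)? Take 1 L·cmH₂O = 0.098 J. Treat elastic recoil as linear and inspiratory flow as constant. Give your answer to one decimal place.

Per-breath work = Vt × [½(Pplat−PEEP) + (PIP−Pplat)] = 0.560 × [0.5×14.0 + 16.0] = 0.560 × 23.0 = 12.88 L·cmH2O.
Power = 22 × 12.88 = 283.36 L·cmH2O/min.
× 0.098 J/(L·cmH2O) → 27.769 J/min.

27.8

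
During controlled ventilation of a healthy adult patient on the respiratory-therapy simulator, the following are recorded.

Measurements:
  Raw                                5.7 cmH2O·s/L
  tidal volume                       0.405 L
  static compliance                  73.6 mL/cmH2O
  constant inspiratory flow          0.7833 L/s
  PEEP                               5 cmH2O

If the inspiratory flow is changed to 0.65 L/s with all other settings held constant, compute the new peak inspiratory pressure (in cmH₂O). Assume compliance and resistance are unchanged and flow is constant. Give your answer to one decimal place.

14.2

PIP = Vt/C + R·V̇ + PEEP (constant-flow equation of motion).
Only the resistive term changes: ΔPIP = R × ΔV̇ = 5.7 × (0.65 − 0.7833) = 5.7 × -0.1333 = -0.7598 cmH2O.
Original PIP = 405/73.6 + 5.7×0.7833 + 5 = 14.968 cmH2O; new PIP = 14.968 + (-0.7598) = 14.208 cmH2O.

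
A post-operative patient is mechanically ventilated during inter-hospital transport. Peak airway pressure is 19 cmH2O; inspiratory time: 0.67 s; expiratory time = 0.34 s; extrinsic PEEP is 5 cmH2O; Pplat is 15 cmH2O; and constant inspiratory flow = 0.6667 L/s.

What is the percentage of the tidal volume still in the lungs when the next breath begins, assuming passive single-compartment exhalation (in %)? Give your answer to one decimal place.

28.1

Vt = flow × Ti = 0.6667 L/s × 0.67 s × 1000 mL/L = 446.69 mL.
R = (PIP − Pplat)/V̇ = (19 − 15) / 0.6667 = 4.0/0.6667 = 6.0 cmH2O·s/L.
C = Vt/(Pplat − PEEP) = 446.69 / (15 − 5) = 446.69/10.0 = 44.669 mL/cmH2O.
τ = R × C = 6.0 × 0.04467 L/cmH2O = 0.268 s.
Fraction remaining at end-expiration = e^(−Te/τ) = e^(−0.34/0.268) = 0.2812 → 28.12%.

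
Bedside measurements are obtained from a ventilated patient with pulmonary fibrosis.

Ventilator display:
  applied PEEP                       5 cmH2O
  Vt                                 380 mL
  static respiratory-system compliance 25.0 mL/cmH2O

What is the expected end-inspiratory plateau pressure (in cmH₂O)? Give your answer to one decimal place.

Pplat = PEEP + Vt / Cstat = 5 + 380 / 25.0 = 5 + 15.2 = 20.2 cmH2O.

20.2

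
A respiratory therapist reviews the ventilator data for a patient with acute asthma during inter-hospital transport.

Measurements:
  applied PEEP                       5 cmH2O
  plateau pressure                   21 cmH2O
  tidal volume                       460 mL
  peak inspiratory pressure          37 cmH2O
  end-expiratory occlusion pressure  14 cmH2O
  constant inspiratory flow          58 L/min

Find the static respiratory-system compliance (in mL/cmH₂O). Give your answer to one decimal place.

65.7

End-expiratory occlusion gives total PEEP = 14 cmH2O (intrinsic PEEP = 14 − 5 = 9). Use total PEEP for the elastic gradient.
Cstat = Vt / (Pplat − PEEPtotal) = 460 / (21 − 14) = 460 / 7.0 = 65.714 mL/cmH2O.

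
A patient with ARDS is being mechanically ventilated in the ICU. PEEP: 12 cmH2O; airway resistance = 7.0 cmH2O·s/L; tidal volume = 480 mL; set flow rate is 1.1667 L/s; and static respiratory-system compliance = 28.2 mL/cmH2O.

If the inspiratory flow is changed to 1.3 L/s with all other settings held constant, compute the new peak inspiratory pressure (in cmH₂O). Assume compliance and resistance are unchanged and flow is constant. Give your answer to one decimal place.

38.1

PIP = Vt/C + R·V̇ + PEEP (constant-flow equation of motion).
Only the resistive term changes: ΔPIP = R × ΔV̇ = 7.0 × (1.3 − 1.1667) = 7.0 × 0.1333 = 0.9331 cmH2O.
Original PIP = 480/28.2 + 7.0×1.1667 + 12 = 37.188 cmH2O; new PIP = 37.188 + (0.9331) = 38.121 cmH2O.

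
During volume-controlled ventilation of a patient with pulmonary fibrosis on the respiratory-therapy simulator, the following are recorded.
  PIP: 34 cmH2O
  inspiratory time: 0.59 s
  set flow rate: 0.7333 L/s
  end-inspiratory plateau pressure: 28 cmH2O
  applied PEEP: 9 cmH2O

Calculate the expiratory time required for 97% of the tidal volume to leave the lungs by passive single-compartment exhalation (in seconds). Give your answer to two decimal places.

0.65

Vt = flow × Ti = 0.7333 L/s × 0.59 s × 1000 mL/L = 432.65 mL.
R = (PIP − Pplat)/V̇ = (34 − 28) / 0.7333 = 6.0/0.7333 = 8.182 cmH2O·s/L.
C = Vt/(Pplat − PEEP) = 432.65 / (28 − 9) = 432.65/19.0 = 22.771 mL/cmH2O.
τ = R × C = 8.182 × 0.02277 L/cmH2O = 0.1863 s.
t = −τ·ln(1 − 0.97) = −0.1863·ln(0.03) = 0.6533 s.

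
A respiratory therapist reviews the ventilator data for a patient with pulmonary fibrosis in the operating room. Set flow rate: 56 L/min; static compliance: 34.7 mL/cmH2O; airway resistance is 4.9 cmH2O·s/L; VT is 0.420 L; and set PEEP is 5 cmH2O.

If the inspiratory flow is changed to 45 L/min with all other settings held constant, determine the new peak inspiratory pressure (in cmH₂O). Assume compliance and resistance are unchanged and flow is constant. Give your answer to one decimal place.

Flow: 56 L/min ÷ 60 = 0.9333 L/s.
New flow: 45 L/min ÷ 60 = 0.75 L/s.
PIP = Vt/C + R·V̇ + PEEP (constant-flow equation of motion).
Only the resistive term changes: ΔPIP = R × ΔV̇ = 4.9 × (0.75 − 0.9333) = 4.9 × -0.1833 = -0.8982 cmH2O.
Original PIP = 420/34.7 + 4.9×0.9333 + 5 = 21.677 cmH2O; new PIP = 21.677 + (-0.8982) = 20.779 cmH2O.

20.8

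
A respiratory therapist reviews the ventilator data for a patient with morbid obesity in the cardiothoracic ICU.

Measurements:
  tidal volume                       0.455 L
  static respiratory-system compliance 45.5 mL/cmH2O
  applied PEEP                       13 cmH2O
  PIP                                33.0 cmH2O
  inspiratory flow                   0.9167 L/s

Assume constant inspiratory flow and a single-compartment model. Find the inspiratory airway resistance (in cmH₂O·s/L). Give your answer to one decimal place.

Equation of motion (constant flow): PIP = Vt/C + R·V̇ + PEEP.
R·V̇ = PIP − Vt/C − PEEP = 33.0 − 455/45.5 − 13 = 33.0 − 10.0 − 13 = 10.0 cmH2O.
R = 10.0 / 0.9167 = 10.909 cmH2O·s/L.

10.9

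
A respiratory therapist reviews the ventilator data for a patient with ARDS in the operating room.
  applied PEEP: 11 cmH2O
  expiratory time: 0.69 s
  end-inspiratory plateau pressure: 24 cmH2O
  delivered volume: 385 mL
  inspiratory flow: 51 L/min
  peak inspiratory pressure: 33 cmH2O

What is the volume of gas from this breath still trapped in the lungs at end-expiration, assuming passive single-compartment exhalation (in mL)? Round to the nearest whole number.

Flow: 51 L/min ÷ 60 = 0.85 L/s.
R = (PIP − Pplat)/V̇ = (33 − 24) / 0.85 = 9.0/0.85 = 10.588 cmH2O·s/L.
C = Vt/(Pplat − PEEP) = 385.0 / (24 − 11) = 385.0/13.0 = 29.615 mL/cmH2O.
τ = R × C = 10.588 × 0.02962 L/cmH2O = 0.3136 s.
Fraction remaining = e^(−Te/τ) = e^(−0.69/0.3136) = 0.1108.
Trapped volume = 385.0 × 0.1108 = 42.658 mL.

43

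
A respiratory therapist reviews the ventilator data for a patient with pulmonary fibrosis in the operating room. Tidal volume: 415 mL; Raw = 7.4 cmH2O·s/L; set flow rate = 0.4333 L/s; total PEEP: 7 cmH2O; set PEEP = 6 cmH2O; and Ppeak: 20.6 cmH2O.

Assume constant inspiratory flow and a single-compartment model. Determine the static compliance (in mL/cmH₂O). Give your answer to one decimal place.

Total PEEP = 7 cmH2O (set 6 + intrinsic 1); this is the baseline alveolar pressure.
Equation of motion (constant flow): PIP = Vt/C + R·V̇ + PEEP.
Vt/C = PIP − R·V̇ − PEEP = 20.6 − 7.4×0.4333 − 7 = 20.6 − 3.206 − 7 = 10.394 cmH2O.
C = Vt / 10.394 = 415 / 10.394 = 39.927 mL/cmH2O.

39.9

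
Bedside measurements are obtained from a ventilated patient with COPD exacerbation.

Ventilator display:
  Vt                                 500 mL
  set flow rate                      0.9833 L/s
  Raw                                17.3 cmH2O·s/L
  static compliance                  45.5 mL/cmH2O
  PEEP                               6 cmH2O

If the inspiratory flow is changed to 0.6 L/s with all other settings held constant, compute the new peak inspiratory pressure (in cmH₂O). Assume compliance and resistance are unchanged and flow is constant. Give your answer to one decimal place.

27.4

PIP = Vt/C + R·V̇ + PEEP (constant-flow equation of motion).
Only the resistive term changes: ΔPIP = R × ΔV̇ = 17.3 × (0.6 − 0.9833) = 17.3 × -0.3833 = -6.631 cmH2O.
Original PIP = 500/45.5 + 17.3×0.9833 + 6 = 34.0 cmH2O; new PIP = 34.0 + (-6.631) = 27.369 cmH2O.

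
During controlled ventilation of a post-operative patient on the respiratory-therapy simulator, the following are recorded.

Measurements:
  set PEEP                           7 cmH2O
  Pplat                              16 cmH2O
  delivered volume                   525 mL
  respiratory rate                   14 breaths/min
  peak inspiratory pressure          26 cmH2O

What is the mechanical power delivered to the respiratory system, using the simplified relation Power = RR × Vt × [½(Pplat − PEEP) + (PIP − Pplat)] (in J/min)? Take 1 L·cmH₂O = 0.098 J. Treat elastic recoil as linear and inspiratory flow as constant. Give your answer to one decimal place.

Per-breath work = Vt × [½(Pplat−PEEP) + (PIP−Pplat)] = 0.525 × [0.5×9.0 + 10.0] = 0.525 × 14.5 = 7.613 L·cmH2O.
Power = 14 × 7.613 = 106.58 L·cmH2O/min.
× 0.098 J/(L·cmH2O) → 10.445 J/min.

10.4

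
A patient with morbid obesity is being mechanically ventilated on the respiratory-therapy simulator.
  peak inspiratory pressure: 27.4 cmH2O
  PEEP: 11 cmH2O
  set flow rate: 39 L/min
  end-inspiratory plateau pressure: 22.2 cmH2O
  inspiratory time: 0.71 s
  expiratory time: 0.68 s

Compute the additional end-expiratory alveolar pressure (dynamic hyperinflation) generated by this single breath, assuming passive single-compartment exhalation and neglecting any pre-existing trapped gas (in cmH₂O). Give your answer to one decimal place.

1.4

Flow: 39 L/min ÷ 60 = 0.65 L/s.
Vt = flow × Ti = 0.65 L/s × 0.71 s × 1000 mL/L = 461.5 mL.
R = (PIP − Pplat)/V̇ = (27.4 − 22.2) / 0.65 = 5.2/0.65 = 8.0 cmH2O·s/L.
C = Vt/(Pplat − PEEP) = 461.5 / (22.2 − 11) = 461.5/11.2 = 41.205 mL/cmH2O.
τ = R × C = 8.0 × 0.04121 L/cmH2O = 0.3297 s.
Fraction remaining = e^(−Te/τ) = e^(−0.68/0.3297) = 0.1271; trapped volume = 461.5 × 0.1271 = 58.657 mL.
Additional alveolar pressure from trapping ≈ V_trapped / C = 58.657 / 41.205 = 1.424 cmH2O.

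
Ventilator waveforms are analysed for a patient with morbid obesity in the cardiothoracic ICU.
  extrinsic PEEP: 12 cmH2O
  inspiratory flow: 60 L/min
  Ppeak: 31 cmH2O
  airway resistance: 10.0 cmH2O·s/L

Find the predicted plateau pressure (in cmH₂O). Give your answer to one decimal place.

21.0

Flow: 60 L/min ÷ 60 = 1 L/s.
Pplat = PIP − Raw × flow = 31 − 10.0 × 1 = 31 − 10.0 = 21.0 cmH2O.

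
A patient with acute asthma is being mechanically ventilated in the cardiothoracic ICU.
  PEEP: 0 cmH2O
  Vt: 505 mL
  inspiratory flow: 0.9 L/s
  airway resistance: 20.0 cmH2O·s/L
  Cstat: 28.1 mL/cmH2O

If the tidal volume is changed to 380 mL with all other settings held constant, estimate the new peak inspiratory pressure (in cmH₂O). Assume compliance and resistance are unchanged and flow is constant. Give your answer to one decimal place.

31.5

PIP = Vt/C + R·V̇ + PEEP (constant-flow equation of motion).
Only the elastic term changes: ΔPIP = ΔVt / C = (380 − 505) / 28.1 = -4.448 cmH2O.
Original PIP = 505/28.1 + 20.0×0.9 + 0 = 35.972 cmH2O; new PIP = 35.972 + (-4.448) = 31.524 cmH2O.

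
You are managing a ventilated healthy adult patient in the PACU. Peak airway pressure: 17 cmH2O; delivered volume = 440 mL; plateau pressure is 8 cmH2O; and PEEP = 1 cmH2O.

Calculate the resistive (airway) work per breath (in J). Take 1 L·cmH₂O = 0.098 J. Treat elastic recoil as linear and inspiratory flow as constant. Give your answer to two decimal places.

0.39

With constant inspiratory flow the resistive pressure is constant at PIP − Pplat = 17 − 8 = 9.0 cmH2O, so resistive work = 9.0 × 0.440 = 3.96 L·cmH2O.
× 0.098 J/(L·cmH2O) → 0.3881 J.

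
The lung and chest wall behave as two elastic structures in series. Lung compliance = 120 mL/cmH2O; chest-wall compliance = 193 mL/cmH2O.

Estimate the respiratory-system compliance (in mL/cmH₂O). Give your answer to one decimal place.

74.0

Lung and chest wall are elastances in series: 1/Crs = 1/CL + 1/Ccw.
1/Crs = 1/120 + 1/193 = 0.01351.
Crs = 74.019 mL/cmH2O.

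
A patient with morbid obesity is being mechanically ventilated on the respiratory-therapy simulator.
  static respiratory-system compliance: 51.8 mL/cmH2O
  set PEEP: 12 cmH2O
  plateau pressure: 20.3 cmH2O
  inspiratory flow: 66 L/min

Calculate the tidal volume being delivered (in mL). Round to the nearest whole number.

Vt = Cstat × (Pplat − PEEP) = 51.8 × (20.3 − 12) = 51.8 × 8.3 = 429.94 mL.

430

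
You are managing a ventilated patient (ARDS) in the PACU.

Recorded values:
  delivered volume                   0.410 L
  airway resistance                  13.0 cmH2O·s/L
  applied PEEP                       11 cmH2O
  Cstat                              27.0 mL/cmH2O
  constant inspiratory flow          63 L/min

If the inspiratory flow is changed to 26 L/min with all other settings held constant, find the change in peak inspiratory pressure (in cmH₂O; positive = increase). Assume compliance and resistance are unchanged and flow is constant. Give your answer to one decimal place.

Flow: 63 L/min ÷ 60 = 1.05 L/s.
New flow: 26 L/min ÷ 60 = 0.4333 L/s.
PIP = Vt/C + R·V̇ + PEEP (constant-flow equation of motion).
Only the resistive term changes: ΔPIP = R × ΔV̇ = 13.0 × (0.4333 − 1.05) = 13.0 × -0.6167 = -8.017 cmH2O.

-8.0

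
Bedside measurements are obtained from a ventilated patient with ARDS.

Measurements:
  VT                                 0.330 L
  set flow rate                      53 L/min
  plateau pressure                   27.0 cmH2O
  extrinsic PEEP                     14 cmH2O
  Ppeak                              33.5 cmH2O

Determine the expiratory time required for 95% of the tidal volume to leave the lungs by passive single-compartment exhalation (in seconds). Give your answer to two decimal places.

0.56

Flow: 53 L/min ÷ 60 = 0.8833 L/s.
R = (PIP − Pplat)/V̇ = (33.5 − 27.0) / 0.8833 = 6.5/0.8833 = 7.359 cmH2O·s/L.
C = Vt/(Pplat − PEEP) = 330.0 / (27.0 − 14) = 330.0/13.0 = 25.385 mL/cmH2O.
τ = R × C = 7.359 × 0.02539 L/cmH2O = 0.1868 s.
t = −τ·ln(1 − 0.95) = −0.1868·ln(0.05) = 0.5596 s.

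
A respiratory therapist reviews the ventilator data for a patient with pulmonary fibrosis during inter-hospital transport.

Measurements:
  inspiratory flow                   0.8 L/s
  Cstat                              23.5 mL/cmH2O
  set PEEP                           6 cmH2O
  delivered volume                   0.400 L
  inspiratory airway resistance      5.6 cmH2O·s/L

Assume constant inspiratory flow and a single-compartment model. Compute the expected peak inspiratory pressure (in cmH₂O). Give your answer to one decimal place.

Equation of motion (constant flow): PIP = Vt/C + R·V̇ + PEEP.
PIP = 400/23.5 + 5.6×0.8 + 6 = 17.021 + 4.48 + 6 = 27.501 cmH2O.

27.5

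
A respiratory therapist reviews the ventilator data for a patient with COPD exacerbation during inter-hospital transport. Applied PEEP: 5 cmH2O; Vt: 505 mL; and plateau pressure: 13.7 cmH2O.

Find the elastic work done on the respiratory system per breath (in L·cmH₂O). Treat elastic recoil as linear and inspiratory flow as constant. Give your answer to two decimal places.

Elastic work ≈ ½ × (Pplat − PEEP) × Vt = 0.5 × (13.7 − 5) × 0.505 L = 0.5 × 8.7 × 0.505 = 2.197 L·cmH2O.

2.20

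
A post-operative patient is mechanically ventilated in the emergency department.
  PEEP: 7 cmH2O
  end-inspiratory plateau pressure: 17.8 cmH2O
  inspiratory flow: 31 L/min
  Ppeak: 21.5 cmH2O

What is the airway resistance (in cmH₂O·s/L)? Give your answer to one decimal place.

Flow: 31 L/min ÷ 60 = 0.5167 L/s.
Raw = (PIP − Pplat) / flow = (21.5 − 17.8) / 0.5167 = 3.7 / 0.5167 = 7.161 cmH2O·s/L.

7.2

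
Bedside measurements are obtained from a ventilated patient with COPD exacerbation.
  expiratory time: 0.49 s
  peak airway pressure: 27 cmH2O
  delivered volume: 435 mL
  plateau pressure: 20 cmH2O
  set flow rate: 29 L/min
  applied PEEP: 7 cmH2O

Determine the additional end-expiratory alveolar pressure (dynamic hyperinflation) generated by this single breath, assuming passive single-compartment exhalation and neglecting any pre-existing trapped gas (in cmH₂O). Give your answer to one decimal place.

Flow: 29 L/min ÷ 60 = 0.4833 L/s.
R = (PIP − Pplat)/V̇ = (27 − 20) / 0.4833 = 7.0/0.4833 = 14.484 cmH2O·s/L.
C = Vt/(Pplat − PEEP) = 435.0 / (20 − 7) = 435.0/13.0 = 33.462 mL/cmH2O.
τ = R × C = 14.484 × 0.03346 L/cmH2O = 0.4846 s.
Fraction remaining = e^(−Te/τ) = e^(−0.49/0.4846) = 0.3638; trapped volume = 435.0 × 0.3638 = 158.25 mL.
Additional alveolar pressure from trapping ≈ V_trapped / C = 158.25 / 33.462 = 4.729 cmH2O.

4.7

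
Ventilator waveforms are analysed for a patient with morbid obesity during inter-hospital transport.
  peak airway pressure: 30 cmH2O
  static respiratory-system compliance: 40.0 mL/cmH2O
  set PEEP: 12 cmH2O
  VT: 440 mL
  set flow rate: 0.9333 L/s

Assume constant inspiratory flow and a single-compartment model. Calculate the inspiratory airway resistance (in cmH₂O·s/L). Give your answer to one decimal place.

7.5

Equation of motion (constant flow): PIP = Vt/C + R·V̇ + PEEP.
R·V̇ = PIP − Vt/C − PEEP = 30 − 440/40.0 − 12 = 30 − 11.0 − 12 = 7.0 cmH2O.
R = 7.0 / 0.9333 = 7.5 cmH2O·s/L.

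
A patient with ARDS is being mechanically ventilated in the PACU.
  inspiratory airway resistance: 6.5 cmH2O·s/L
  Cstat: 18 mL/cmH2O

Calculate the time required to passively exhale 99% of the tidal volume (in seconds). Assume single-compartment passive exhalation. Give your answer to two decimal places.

0.54

τ = R × C = 6.5 × 18 mL/cmH2O = 6.5 × 0.018 L/cmH2O = 0.117 s.
Exhaled fraction f = 1 − e^(−t/τ) → t = −τ·ln(1 − f) = −0.117·ln(0.01) = 0.5388 s.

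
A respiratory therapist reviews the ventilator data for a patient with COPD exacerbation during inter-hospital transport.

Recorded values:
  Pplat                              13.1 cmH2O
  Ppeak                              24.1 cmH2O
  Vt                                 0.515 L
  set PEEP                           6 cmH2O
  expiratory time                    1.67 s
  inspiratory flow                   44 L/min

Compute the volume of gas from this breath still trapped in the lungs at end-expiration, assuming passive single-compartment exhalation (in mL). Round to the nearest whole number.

Flow: 44 L/min ÷ 60 = 0.7333 L/s.
R = (PIP − Pplat)/V̇ = (24.1 − 13.1) / 0.7333 = 11.0/0.7333 = 15.001 cmH2O·s/L.
C = Vt/(Pplat − PEEP) = 515.0 / (13.1 − 6) = 515.0/7.1 = 72.535 mL/cmH2O.
τ = R × C = 15.001 × 0.07254 L/cmH2O = 1.088 s.
Fraction remaining = e^(−Te/τ) = e^(−1.67/1.088) = 0.2155.
Trapped volume = 515.0 × 0.2155 = 110.98 mL.

111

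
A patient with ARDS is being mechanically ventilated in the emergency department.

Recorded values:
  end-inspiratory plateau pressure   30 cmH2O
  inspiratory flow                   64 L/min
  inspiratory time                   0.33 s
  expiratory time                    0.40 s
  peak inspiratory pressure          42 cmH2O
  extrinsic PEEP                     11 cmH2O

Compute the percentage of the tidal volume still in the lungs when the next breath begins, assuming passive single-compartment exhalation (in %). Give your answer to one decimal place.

Flow: 64 L/min ÷ 60 = 1.0667 L/s.
Vt = flow × Ti = 1.0667 L/s × 0.33 s × 1000 mL/L = 352.01 mL.
R = (PIP − Pplat)/V̇ = (42 − 30) / 1.0667 = 12.0/1.0667 = 11.25 cmH2O·s/L.
C = Vt/(Pplat − PEEP) = 352.01 / (30 − 11) = 352.01/19.0 = 18.527 mL/cmH2O.
τ = R × C = 11.25 × 0.01853 L/cmH2O = 0.2085 s.
Fraction remaining at end-expiration = e^(−Te/τ) = e^(−0.40/0.2085) = 0.1468 → 14.68%.

14.7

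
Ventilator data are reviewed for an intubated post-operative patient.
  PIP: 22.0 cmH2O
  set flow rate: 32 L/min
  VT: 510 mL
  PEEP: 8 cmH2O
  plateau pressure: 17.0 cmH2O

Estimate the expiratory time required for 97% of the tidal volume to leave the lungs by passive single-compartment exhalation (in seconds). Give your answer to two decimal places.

Flow: 32 L/min ÷ 60 = 0.5333 L/s.
R = (PIP − Pplat)/V̇ = (22.0 − 17.0) / 0.5333 = 5.0/0.5333 = 9.376 cmH2O·s/L.
C = Vt/(Pplat − PEEP) = 510.0 / (17.0 − 8) = 510.0/9.0 = 56.667 mL/cmH2O.
τ = R × C = 9.376 × 0.05667 L/cmH2O = 0.5313 s.
t = −τ·ln(1 − 0.97) = −0.5313·ln(0.03) = 1.863 s.

1.86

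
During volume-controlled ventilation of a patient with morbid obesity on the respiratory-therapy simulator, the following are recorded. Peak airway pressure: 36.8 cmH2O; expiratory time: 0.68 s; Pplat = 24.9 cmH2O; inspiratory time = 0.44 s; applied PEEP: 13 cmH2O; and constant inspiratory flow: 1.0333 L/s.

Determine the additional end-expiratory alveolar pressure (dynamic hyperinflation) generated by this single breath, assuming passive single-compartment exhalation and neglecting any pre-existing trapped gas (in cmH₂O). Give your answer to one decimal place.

Vt = flow × Ti = 1.0333 L/s × 0.44 s × 1000 mL/L = 454.65 mL.
R = (PIP − Pplat)/V̇ = (36.8 − 24.9) / 1.0333 = 11.9/1.0333 = 11.517 cmH2O·s/L.
C = Vt/(Pplat − PEEP) = 454.65 / (24.9 − 13) = 454.65/11.9 = 38.206 mL/cmH2O.
τ = R × C = 11.517 × 0.03821 L/cmH2O = 0.4401 s.
Fraction remaining = e^(−Te/τ) = e^(−0.68/0.4401) = 0.2133; trapped volume = 454.65 × 0.2133 = 96.977 mL.
Additional alveolar pressure from trapping ≈ V_trapped / C = 96.977 / 38.206 = 2.538 cmH2O.

2.5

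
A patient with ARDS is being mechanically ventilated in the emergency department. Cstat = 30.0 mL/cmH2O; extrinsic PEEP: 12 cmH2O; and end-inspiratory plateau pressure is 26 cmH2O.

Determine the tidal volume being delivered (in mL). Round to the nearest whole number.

420

Vt = Cstat × (Pplat − PEEP) = 30.0 × (26 − 12) = 30.0 × 14.0 = 420.0 mL.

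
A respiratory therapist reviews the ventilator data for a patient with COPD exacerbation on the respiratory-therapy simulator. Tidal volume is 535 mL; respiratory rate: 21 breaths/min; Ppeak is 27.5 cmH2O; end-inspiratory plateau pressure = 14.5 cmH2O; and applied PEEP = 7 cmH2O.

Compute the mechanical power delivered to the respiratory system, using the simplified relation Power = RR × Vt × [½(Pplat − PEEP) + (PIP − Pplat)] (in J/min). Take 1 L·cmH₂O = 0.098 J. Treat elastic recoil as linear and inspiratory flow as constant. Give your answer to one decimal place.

18.4

Per-breath work = Vt × [½(Pplat−PEEP) + (PIP−Pplat)] = 0.535 × [0.5×7.5 + 13.0] = 0.535 × 16.75 = 8.961 L·cmH2O.
Power = 21 × 8.961 = 188.18 L·cmH2O/min.
× 0.098 J/(L·cmH2O) → 18.442 J/min.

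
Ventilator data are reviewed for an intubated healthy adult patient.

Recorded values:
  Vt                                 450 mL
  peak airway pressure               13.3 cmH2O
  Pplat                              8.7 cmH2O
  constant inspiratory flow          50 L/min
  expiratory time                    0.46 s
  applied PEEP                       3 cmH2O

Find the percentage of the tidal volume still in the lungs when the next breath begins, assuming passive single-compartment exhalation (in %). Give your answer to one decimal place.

Flow: 50 L/min ÷ 60 = 0.8333 L/s.
R = (PIP − Pplat)/V̇ = (13.3 − 8.7) / 0.8333 = 4.6/0.8333 = 5.52 cmH2O·s/L.
C = Vt/(Pplat − PEEP) = 450.0 / (8.7 − 3) = 450.0/5.7 = 78.947 mL/cmH2O.
τ = R × C = 5.52 × 0.07895 L/cmH2O = 0.4358 s.
Fraction remaining at end-expiration = e^(−Te/τ) = e^(−0.46/0.4358) = 0.348 → 34.8%.

34.8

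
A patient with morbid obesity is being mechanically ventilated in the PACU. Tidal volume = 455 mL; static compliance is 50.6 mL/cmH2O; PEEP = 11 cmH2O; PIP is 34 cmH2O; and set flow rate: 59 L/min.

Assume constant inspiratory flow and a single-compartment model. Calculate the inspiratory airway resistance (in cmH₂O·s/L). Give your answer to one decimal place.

14.2

Flow: 59 L/min ÷ 60 = 0.9833 L/s.
Equation of motion (constant flow): PIP = Vt/C + R·V̇ + PEEP.
R·V̇ = PIP − Vt/C − PEEP = 34 − 455/50.6 − 11 = 34 − 8.992 − 11 = 14.008 cmH2O.
R = 14.008 / 0.9833 = 14.246 cmH2O·s/L.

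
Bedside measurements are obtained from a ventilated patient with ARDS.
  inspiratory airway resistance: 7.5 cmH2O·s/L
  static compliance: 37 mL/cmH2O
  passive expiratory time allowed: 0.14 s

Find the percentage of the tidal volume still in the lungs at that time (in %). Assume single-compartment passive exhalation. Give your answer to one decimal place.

60.4

τ = R × C = 7.5 × 37 mL/cmH2O = 7.5 × 0.037 L/cmH2O = 0.2775 s.
Passive exhalation: V(t)/V₀ = e^(−t/τ) = e^(−0.14/0.2775) = 0.6038.
Fraction remaining = 0.6038 → 60.38%.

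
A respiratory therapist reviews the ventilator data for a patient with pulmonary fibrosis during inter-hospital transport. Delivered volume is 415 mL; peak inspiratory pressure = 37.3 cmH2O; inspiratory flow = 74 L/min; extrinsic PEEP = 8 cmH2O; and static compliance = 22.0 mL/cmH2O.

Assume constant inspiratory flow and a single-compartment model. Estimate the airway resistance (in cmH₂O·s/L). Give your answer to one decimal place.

Flow: 74 L/min ÷ 60 = 1.2333 L/s.
Equation of motion (constant flow): PIP = Vt/C + R·V̇ + PEEP.
R·V̇ = PIP − Vt/C − PEEP = 37.3 − 415/22.0 − 8 = 37.3 − 18.864 − 8 = 10.436 cmH2O.
R = 10.436 / 1.2333 = 8.462 cmH2O·s/L.

8.5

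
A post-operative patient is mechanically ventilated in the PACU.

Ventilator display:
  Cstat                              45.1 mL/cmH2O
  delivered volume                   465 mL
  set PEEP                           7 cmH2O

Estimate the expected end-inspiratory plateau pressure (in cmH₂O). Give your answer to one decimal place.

Pplat = PEEP + Vt / Cstat = 7 + 465 / 45.1 = 7 + 10.31 = 17.31 cmH2O.

17.3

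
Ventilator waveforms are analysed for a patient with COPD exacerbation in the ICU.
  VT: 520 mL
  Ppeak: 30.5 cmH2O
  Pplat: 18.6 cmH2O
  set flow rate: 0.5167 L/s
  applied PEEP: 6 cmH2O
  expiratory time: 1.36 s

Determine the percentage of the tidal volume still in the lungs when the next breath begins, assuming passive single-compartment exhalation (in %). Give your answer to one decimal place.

23.9

R = (PIP − Pplat)/V̇ = (30.5 − 18.6) / 0.5167 = 11.9/0.5167 = 23.031 cmH2O·s/L.
C = Vt/(Pplat − PEEP) = 520.0 / (18.6 − 6) = 520.0/12.6 = 41.27 mL/cmH2O.
τ = R × C = 23.031 × 0.04127 L/cmH2O = 0.9505 s.
Fraction remaining at end-expiration = e^(−Te/τ) = e^(−1.36/0.9505) = 0.2391 → 23.91%.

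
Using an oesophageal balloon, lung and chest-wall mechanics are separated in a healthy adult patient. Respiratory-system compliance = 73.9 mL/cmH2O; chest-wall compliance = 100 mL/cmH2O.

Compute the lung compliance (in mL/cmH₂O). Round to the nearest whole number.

283

1/CL = 1/Crs − 1/Ccw.
1/CL = 1/73.9 − 1/100 = 0.003532.
CL = 283.13 mL/cmH2O.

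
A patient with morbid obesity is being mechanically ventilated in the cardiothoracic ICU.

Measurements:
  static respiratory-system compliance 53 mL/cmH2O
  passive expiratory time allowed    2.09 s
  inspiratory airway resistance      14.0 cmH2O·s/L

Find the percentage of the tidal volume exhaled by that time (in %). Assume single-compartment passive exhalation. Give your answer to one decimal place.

τ = R × C = 14.0 × 53 mL/cmH2O = 14.0 × 0.053 L/cmH2O = 0.742 s.
Passive exhalation: V(t)/V₀ = e^(−t/τ) = e^(−2.09/0.742) = 0.0598.
Fraction exhaled = 1 − 0.0598 = 0.9402 → 94.02%.

94.0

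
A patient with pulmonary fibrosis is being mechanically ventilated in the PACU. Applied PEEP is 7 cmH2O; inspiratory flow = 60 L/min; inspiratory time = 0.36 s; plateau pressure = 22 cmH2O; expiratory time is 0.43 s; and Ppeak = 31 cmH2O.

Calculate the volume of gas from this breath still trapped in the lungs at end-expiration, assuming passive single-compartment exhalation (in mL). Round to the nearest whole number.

Flow: 60 L/min ÷ 60 = 1 L/s.
Vt = flow × Ti = 1 L/s × 0.36 s × 1000 mL/L = 360.0 mL.
R = (PIP − Pplat)/V̇ = (31 − 22) / 1 = 9.0/1 = 9.0 cmH2O·s/L.
C = Vt/(Pplat − PEEP) = 360.0 / (22 − 7) = 360.0/15.0 = 24.0 mL/cmH2O.
τ = R × C = 9.0 × 0.024 L/cmH2O = 0.216 s.
Fraction remaining = e^(−Te/τ) = e^(−0.43/0.216) = 0.1366.
Trapped volume = 360.0 × 0.1366 = 49.176 mL.

49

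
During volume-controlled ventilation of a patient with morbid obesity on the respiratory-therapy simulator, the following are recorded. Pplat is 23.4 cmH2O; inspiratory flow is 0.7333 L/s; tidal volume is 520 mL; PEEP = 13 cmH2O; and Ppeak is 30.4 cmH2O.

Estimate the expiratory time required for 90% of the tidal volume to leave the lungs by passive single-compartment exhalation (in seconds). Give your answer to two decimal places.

1.10

R = (PIP − Pplat)/V̇ = (30.4 − 23.4) / 0.7333 = 7.0/0.7333 = 9.546 cmH2O·s/L.
C = Vt/(Pplat − PEEP) = 520.0 / (23.4 − 13) = 520.0/10.4 = 50.0 mL/cmH2O.
τ = R × C = 9.546 × 0.05 L/cmH2O = 0.4773 s.
t = −τ·ln(1 − 0.90) = −0.4773·ln(0.1) = 1.099 s.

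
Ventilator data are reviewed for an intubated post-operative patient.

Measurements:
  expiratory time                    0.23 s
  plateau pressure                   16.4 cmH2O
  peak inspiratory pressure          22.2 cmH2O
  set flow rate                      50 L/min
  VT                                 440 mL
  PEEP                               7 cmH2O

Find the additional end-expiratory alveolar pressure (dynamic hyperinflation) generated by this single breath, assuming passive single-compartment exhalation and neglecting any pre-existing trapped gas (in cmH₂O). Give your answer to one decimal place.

Flow: 50 L/min ÷ 60 = 0.8333 L/s.
R = (PIP − Pplat)/V̇ = (22.2 − 16.4) / 0.8333 = 5.8/0.8333 = 6.96 cmH2O·s/L.
C = Vt/(Pplat − PEEP) = 440.0 / (16.4 − 7) = 440.0/9.4 = 46.809 mL/cmH2O.
τ = R × C = 6.96 × 0.04681 L/cmH2O = 0.3258 s.
Fraction remaining = e^(−Te/τ) = e^(−0.23/0.3258) = 0.4936; trapped volume = 440.0 × 0.4936 = 217.18 mL.
Additional alveolar pressure from trapping ≈ V_trapped / C = 217.18 / 46.809 = 4.64 cmH2O.

4.6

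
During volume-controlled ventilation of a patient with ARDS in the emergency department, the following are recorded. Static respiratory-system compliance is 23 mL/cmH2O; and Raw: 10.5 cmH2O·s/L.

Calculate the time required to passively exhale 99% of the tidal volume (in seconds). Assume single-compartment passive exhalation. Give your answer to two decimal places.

1.11

τ = R × C = 10.5 × 23 mL/cmH2O = 10.5 × 0.023 L/cmH2O = 0.2415 s.
Exhaled fraction f = 1 − e^(−t/τ) → t = −τ·ln(1 − f) = −0.2415·ln(0.01) = 1.112 s.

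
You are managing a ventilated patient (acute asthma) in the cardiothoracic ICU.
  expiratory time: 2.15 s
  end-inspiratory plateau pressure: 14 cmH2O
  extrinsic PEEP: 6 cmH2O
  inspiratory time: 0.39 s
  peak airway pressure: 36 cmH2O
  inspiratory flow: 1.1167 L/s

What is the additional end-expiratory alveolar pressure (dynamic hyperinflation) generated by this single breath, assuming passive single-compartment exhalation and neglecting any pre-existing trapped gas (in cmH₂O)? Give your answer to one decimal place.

1.1

Vt = flow × Ti = 1.1167 L/s × 0.39 s × 1000 mL/L = 435.51 mL.
R = (PIP − Pplat)/V̇ = (36 − 14) / 1.1167 = 22.0/1.1167 = 19.701 cmH2O·s/L.
C = Vt/(Pplat − PEEP) = 435.51 / (14 − 6) = 435.51/8.0 = 54.439 mL/cmH2O.
τ = R × C = 19.701 × 0.05444 L/cmH2O = 1.073 s.
Fraction remaining = e^(−Te/τ) = e^(−2.15/1.073) = 0.1348; trapped volume = 435.51 × 0.1348 = 58.707 mL.
Additional alveolar pressure from trapping ≈ V_trapped / C = 58.707 / 54.439 = 1.078 cmH2O.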